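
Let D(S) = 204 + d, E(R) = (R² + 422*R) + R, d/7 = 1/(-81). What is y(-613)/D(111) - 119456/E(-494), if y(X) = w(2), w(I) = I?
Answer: -983686382/289658629 ≈ -3.3960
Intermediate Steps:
y(X) = 2
d = -7/81 (d = 7/(-81) = 7*(-1/81) = -7/81 ≈ -0.086420)
E(R) = R² + 423*R
D(S) = 16517/81 (D(S) = 204 - 7/81 = 16517/81)
y(-613)/D(111) - 119456/E(-494) = 2/(16517/81) - 119456*(-1/(494*(423 - 494))) = 2*(81/16517) - 119456/((-494*(-71))) = 162/16517 - 119456/35074 = 162/16517 - 119456*1/35074 = 162/16517 - 59728/17537 = -983686382/289658629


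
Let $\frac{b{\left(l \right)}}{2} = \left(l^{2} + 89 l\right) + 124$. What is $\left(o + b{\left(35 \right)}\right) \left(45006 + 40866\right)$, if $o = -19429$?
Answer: $-901741872$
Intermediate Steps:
$b{\left(l \right)} = 248 + 2 l^{2} + 178 l$ ($b{\left(l \right)} = 2 \left(\left(l^{2} + 89 l\right) + 124\right) = 2 \left(124 + l^{2} + 89 l\right) = 248 + 2 l^{2} + 178 l$)
$\left(o + b{\left(35 \right)}\right) \left(45006 + 40866\right) = \left(-19429 + \left(248 + 2 \cdot 35^{2} + 178 \cdot 35\right)\right) \left(45006 + 40866\right) = \left(-19429 + \left(248 + 2 \cdot 1225 + 6230\right)\right) 85872 = \left(-19429 + \left(248 + 2450 + 6230\right)\right) 85872 = \left(-19429 + 8928\right) 85872 = \left(-10501\right) 85872 = -901741872$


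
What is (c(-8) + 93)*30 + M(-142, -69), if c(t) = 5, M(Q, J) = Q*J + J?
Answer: 12669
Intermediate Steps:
M(Q, J) = J + J*Q (M(Q, J) = J*Q + J = J + J*Q)
(c(-8) + 93)*30 + M(-142, -69) = (5 + 93)*30 - 69*(1 - 142) = 98*30 - 69*(-141) = 2940 + 9729 = 12669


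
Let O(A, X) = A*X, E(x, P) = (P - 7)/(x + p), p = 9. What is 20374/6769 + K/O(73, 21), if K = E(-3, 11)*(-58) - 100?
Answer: 1854778/635319 ≈ 2.9194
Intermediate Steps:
E(x, P) = (-7 + P)/(9 + x) (E(x, P) = (P - 7)/(x + 9) = (-7 + P)/(9 + x))
K = -416/3 (K = ((-7 + 11)/(9 - 3))*(-58) - 100 = (4/6)*(-58) - 100 = ((⅙)*4)*(-58) - 100 = (⅔)*(-58) - 100 = -116/3 - 100 = -416/3 ≈ -138.67)
20374/6769 + K/O(73, 21) = 20374/6769 - 416/(3*(73*21)) = 20374*(1/6769) - 416/3/1533 = 20374/6769 - 416/3*1/1533 = 20374/6769 - 416/4599 = 1854778/635319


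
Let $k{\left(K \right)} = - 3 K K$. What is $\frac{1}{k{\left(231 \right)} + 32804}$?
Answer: $- \frac{1}{127279} \approx -7.8568 \cdot 10^{-6}$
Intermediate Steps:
$k{\left(K \right)} = - 3 K^{2}$
$\frac{1}{k{\left(231 \right)} + 32804} = \frac{1}{- 3 \cdot 231^{2} + 32804} = \frac{1}{\left(-3\right) 53361 + 32804} = \frac{1}{-160083 + 32804} = \frac{1}{-127279} = - \frac{1}{127279}$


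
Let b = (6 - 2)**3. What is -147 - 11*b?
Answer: -851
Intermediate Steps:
b = 64 (b = 4**3 = 64)
-147 - 11*b = -147 - 11*64 = -147 - 704 = -851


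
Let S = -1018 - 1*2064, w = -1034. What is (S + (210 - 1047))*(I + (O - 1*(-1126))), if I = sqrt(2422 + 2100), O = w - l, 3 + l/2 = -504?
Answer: -4334414 - 3919*sqrt(4522) ≈ -4.5980e+6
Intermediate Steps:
l = -1014 (l = -6 + 2*(-504) = -6 - 1008 = -1014)
O = -20 (O = -1034 - 1*(-1014) = -1034 + 1014 = -20)
I = sqrt(4522) ≈ 67.246
S = -3082 (S = -1018 - 2064 = -3082)
(S + (210 - 1047))*(I + (O - 1*(-1126))) = (-3082 + (210 - 1047))*(sqrt(4522) + (-20 - 1*(-1126))) = (-3082 - 837)*(sqrt(4522) + (-20 + 1126)) = -3919*(sqrt(4522) + 1106) = -3919*(1106 + sqrt(4522)) = -4334414 - 3919*sqrt(4522)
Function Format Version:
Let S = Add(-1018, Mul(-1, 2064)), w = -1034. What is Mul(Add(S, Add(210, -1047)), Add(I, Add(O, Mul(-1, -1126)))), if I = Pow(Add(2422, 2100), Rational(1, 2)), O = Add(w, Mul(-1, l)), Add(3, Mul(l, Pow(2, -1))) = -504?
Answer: Add(-4334414, Mul(-3919, Pow(4522, Rational(1, 2)))) ≈ -4.5980e+6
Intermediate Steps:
l = -1014 (l = Add(-6, Mul(2, -504)) = Add(-6, -1008) = -1014)
O = -20 (O = Add(-1034, Mul(-1, -1014)) = Add(-1034, 1014) = -20)
I = Pow(4522, Rational(1, 2)) ≈ 67.246
S = -3082 (S = Add(-1018, -2064) = -3082)
Mul(Add(S, Add(210, -1047)), Add(I, Add(O, Mul(-1, -1126)))) = Mul(Add(-3082, Add(210, -1047)), Add(Pow(4522, Rational(1, 2)), Add(-20, Mul(-1, -1126)))) = Mul(Add(-3082, -837), Add(Pow(4522, Rational(1, 2)), Add(-20, 1126))) = Mul(-3919, Add(Pow(4522, Rational(1, 2)), 1106)) = Mul(-3919, Add(1106, Pow(4522, Rational(1, 2)))) = Add(-4334414, Mul(-3919, Pow(4522, Rational(1, 2))))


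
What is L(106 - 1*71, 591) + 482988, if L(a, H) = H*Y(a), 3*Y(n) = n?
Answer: 489883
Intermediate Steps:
Y(n) = n/3
L(a, H) = H*a/3 (L(a, H) = H*(a/3) = H*a/3)
L(106 - 1*71, 591) + 482988 = (1/3)*591*(106 - 1*71) + 482988 = (1/3)*591*(106 - 71) + 482988 = (1/3)*591*35 + 482988 = 6895 + 482988 = 489883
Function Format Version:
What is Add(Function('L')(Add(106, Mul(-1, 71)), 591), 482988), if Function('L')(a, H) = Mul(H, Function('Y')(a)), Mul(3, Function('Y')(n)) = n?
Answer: 489883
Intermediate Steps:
Function('Y')(n) = Mul(Rational(1, 3), n)
Function('L')(a, H) = Mul(Rational(1, 3), H, a) (Function('L')(a, H) = Mul(H, Mul(Rational(1, 3), a)) = Mul(Rational(1, 3), H, a))
Add(Function('L')(Add(106, Mul(-1, 71)), 591), 482988) = Add(Mul(Rational(1, 3), 591, Add(106, Mul(-1, 71))), 482988) = Add(Mul(Rational(1, 3), 591, Add(106, -71)), 482988) = Add(Mul(Rational(1, 3), 591, 35), 482988) = Add(6895, 482988) = 489883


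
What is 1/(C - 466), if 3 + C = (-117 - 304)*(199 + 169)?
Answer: -1/155397 ≈ -6.4351e-6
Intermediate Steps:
C = -154931 (C = -3 + (-117 - 304)*(199 + 169) = -3 - 421*368 = -3 - 154928 = -154931)
1/(C - 466) = 1/(-154931 - 466) = 1/(-155397) = -1/155397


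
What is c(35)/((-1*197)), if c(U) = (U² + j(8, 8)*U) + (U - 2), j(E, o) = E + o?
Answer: -1818/197 ≈ -9.2284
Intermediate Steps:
c(U) = -2 + U² + 17*U (c(U) = (U² + (8 + 8)*U) + (U - 2) = (U² + 16*U) + (-2 + U) = -2 + U² + 17*U)
c(35)/((-1*197)) = (-2 + 35² + 17*35)/((-1*197)) = (-2 + 1225 + 595)/(-197) = 1818*(-1/197) = -1818/197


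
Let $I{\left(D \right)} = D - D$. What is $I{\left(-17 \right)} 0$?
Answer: $0$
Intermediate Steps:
$I{\left(D \right)} = 0$
$I{\left(-17 \right)} 0 = 0 \cdot 0 = 0$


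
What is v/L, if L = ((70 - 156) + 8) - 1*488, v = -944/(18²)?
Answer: 118/22923 ≈ 0.0051477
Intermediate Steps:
v = -236/81 (v = -944/324 = -944*1/324 = -236/81 ≈ -2.9136)
L = -566 (L = (-86 + 8) - 488 = -78 - 488 = -566)
v/L = -236/81/(-566) = -236/81*(-1/566) = 118/22923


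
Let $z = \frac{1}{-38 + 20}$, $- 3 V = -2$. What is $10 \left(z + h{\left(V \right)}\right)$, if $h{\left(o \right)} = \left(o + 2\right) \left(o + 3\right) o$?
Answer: $\frac{1745}{27} \approx 64.63$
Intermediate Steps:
$V = \frac{2}{3}$ ($V = \left(- \frac{1}{3}\right) \left(-2\right) = \frac{2}{3} \approx 0.66667$)
$h{\left(o \right)} = o \left(2 + o\right) \left(3 + o\right)$ ($h{\left(o \right)} = \left(2 + o\right) \left(3 + o\right) o = o \left(2 + o\right) \left(3 + o\right)$)
$z = - \frac{1}{18}$ ($z = \frac{1}{-18} = - \frac{1}{18} \approx -0.055556$)
$10 \left(z + h{\left(V \right)}\right) = 10 \left(- \frac{1}{18} + \frac{2 \left(6 + \left(\frac{2}{3}\right)^{2} + 5 \cdot \frac{2}{3}\right)}{3}\right) = 10 \left(- \frac{1}{18} + \frac{2 \left(6 + \frac{4}{9} + \frac{10}{3}\right)}{3}\right) = 10 \left(- \frac{1}{18} + \frac{2}{3} \cdot \frac{88}{9}\right) = 10 \left(- \frac{1}{18} + \frac{176}{27}\right) = 10 \cdot \frac{349}{54} = \frac{1745}{27}$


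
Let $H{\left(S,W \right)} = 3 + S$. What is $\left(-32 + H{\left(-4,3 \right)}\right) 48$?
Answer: $-1584$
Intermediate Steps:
$\left(-32 + H{\left(-4,3 \right)}\right) 48 = \left(-32 + \left(3 - 4\right)\right) 48 = \left(-32 - 1\right) 48 = \left(-33\right) 48 = -1584$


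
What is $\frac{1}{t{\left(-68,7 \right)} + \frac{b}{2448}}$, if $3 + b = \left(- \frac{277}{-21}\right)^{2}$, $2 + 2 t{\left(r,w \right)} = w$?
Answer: $\frac{539784}{1387163} \approx 0.38913$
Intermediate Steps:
$t{\left(r,w \right)} = -1 + \frac{w}{2}$
$b = \frac{75406}{441}$ ($b = -3 + \left(- \frac{277}{-21}\right)^{2} = -3 + \left(\left(-277\right) \left(- \frac{1}{21}\right)\right)^{2} = -3 + \left(\frac{277}{21}\right)^{2} = -3 + \frac{76729}{441} = \frac{75406}{441} \approx 170.99$)
$\frac{1}{t{\left(-68,7 \right)} + \frac{b}{2448}} = \frac{1}{\left(-1 + \frac{1}{2} \cdot 7\right) + \frac{75406}{441 \cdot 2448}} = \frac{1}{\left(-1 + \frac{7}{2}\right) + \frac{75406}{441} \cdot \frac{1}{2448}} = \frac{1}{\frac{5}{2} + \frac{37703}{539784}} = \frac{1}{\frac{1387163}{539784}} = \frac{539784}{1387163}$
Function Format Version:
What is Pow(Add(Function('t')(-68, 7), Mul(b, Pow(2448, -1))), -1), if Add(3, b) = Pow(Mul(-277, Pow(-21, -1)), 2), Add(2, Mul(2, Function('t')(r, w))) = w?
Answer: Rational(539784, 1387163) ≈ 0.38913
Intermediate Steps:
Function('t')(r, w) = Add(-1, Mul(Rational(1, 2), w))
b = Rational(75406, 441) (b = Add(-3, Pow(Mul(-277, Pow(-21, -1)), 2)) = Add(-3, Pow(Mul(-277, Rational(-1, 21)), 2)) = Add(-3, Pow(Rational(277, 21), 2)) = Add(-3, Rational(76729, 441)) = Rational(75406, 441) ≈ 170.99)
Pow(Add(Function('t')(-68, 7), Mul(b, Pow(2448, -1))), -1) = Pow(Add(Add(-1, Mul(Rational(1, 2), 7)), Mul(Rational(75406, 441), Pow(2448, -1))), -1) = Pow(Add(Add(-1, Rational(7, 2)), Mul(Rational(75406, 441), Rational(1, 2448))), -1) = Pow(Add(Rational(5, 2), Rational(37703, 539784)), -1) = Pow(Rational(1387163, 539784), -1) = Rational(539784, 1387163)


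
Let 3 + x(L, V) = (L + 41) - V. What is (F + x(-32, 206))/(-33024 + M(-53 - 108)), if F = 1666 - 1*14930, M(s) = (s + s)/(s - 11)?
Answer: 105264/258173 ≈ 0.40773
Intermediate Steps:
M(s) = 2*s/(-11 + s) (M(s) = (2*s)/(-11 + s) = 2*s/(-11 + s))
F = -13264 (F = 1666 - 14930 = -13264)
x(L, V) = 38 + L - V (x(L, V) = -3 + ((L + 41) - V) = -3 + ((41 + L) - V) = -3 + (41 + L - V) = 38 + L - V)
(F + x(-32, 206))/(-33024 + M(-53 - 108)) = (-13264 + (38 - 32 - 1*206))/(-33024 + 2*(-53 - 108)/(-11 + (-53 - 108))) = (-13264 + (38 - 32 - 206))/(-33024 + 2*(-161)/(-11 - 161)) = (-13264 - 200)/(-33024 + 2*(-161)/(-172)) = -13464/(-33024 + 2*(-161)*(-1/172)) = -13464/(-33024 + 161/86) = -13464/(-2839903/86) = -13464*(-86/2839903) = 105264/258173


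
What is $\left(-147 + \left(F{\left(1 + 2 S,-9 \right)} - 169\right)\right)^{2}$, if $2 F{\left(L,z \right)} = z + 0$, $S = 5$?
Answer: $\frac{410881}{4} \approx 1.0272 \cdot 10^{5}$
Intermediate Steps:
$F{\left(L,z \right)} = \frac{z}{2}$ ($F{\left(L,z \right)} = \frac{z + 0}{2} = \frac{z}{2}$)
$\left(-147 + \left(F{\left(1 + 2 S,-9 \right)} - 169\right)\right)^{2} = \left(-147 + \left(\frac{1}{2} \left(-9\right) - 169\right)\right)^{2} = \left(-147 - \frac{347}{2}\right)^{2} = \left(- \frac{641}{2}\right)^{2} = \frac{410881}{4}$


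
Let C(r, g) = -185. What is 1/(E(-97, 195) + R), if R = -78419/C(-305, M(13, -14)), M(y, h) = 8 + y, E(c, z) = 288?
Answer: 185/131699 ≈ 0.0014047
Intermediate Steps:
R = 78419/185 (R = -78419/(-185) = -78419*(-1/185) = 78419/185 ≈ 423.89)
1/(E(-97, 195) + R) = 1/(288 + 78419/185) = 1/(131699/185) = 185/131699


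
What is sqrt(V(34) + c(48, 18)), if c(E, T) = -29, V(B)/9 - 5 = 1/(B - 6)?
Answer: sqrt(3199)/14 ≈ 4.0400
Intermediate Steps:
V(B) = 45 + 9/(-6 + B) (V(B) = 45 + 9/(B - 6) = 45 + 9/(-6 + B))
sqrt(V(34) + c(48, 18)) = sqrt(9*(-29 + 5*34)/(-6 + 34) - 29) = sqrt(9*(-29 + 170)/28 - 29) = sqrt(9*(1/28)*141 - 29) = sqrt(1269/28 - 29) = sqrt(457/28) = sqrt(3199)/14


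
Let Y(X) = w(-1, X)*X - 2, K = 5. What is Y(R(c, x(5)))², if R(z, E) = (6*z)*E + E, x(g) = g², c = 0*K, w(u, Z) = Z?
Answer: 388129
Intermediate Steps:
c = 0 (c = 0*5 = 0)
R(z, E) = E + 6*E*z (R(z, E) = 6*E*z + E = E + 6*E*z)
Y(X) = -2 + X² (Y(X) = X*X - 2 = X² - 2 = -2 + X²)
Y(R(c, x(5)))² = (-2 + (5²*(1 + 6*0))²)² = (-2 + (25*(1 + 0))²)² = (-2 + (25*1)²)² = (-2 + 25²)² = (-2 + 625)² = 623² = 388129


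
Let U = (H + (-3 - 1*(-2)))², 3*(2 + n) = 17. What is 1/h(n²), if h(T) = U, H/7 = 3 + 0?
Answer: 1/400 ≈ 0.0025000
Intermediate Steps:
H = 21 (H = 7*(3 + 0) = 7*3 = 21)
n = 11/3 (n = -2 + (⅓)*17 = -2 + 17/3 = 11/3 ≈ 3.6667)
U = 400 (U = (21 + (-3 - 1*(-2)))² = (21 + (-3 + 2))² = (21 - 1)² = 20² = 400)
h(T) = 400
1/h(n²) = 1/400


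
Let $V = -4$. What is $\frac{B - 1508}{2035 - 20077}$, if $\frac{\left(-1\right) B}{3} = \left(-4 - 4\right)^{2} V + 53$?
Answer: $\frac{29}{582} \approx 0.049828$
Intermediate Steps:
$B = 609$ ($B = - 3 \left(\left(-4 - 4\right)^{2} \left(-4\right) + 53\right) = - 3 \left(\left(-8\right)^{2} \left(-4\right) + 53\right) = - 3 \left(64 \left(-4\right) + 53\right) = - 3 \left(-256 + 53\right) = \left(-3\right) \left(-203\right) = 609$)
$\frac{B - 1508}{2035 - 20077} = \frac{609 - 1508}{2035 - 20077} = \frac{609 + \left(-11322 + 9814\right)}{-18042} = \left(609 - 1508\right) \left(- \frac{1}{18042}\right) = \left(-899\right) \left(- \frac{1}{18042}\right) = \frac{29}{582}$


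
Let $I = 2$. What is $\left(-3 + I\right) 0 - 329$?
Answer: $-329$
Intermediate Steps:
$\left(-3 + I\right) 0 - 329 = \left(-3 + 2\right) 0 - 329 = \left(-1\right) 0 - 329 = 0 - 329 = -329$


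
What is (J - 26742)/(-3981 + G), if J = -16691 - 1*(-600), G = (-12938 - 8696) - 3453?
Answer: 42833/29068 ≈ 1.4735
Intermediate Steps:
G = -25087 (G = -21634 - 3453 = -25087)
J = -16091 (J = -16691 + 600 = -16091)
(J - 26742)/(-3981 + G) = (-16091 - 26742)/(-3981 - 25087) = -42833/(-29068) = -42833*(-1/29068) = 42833/29068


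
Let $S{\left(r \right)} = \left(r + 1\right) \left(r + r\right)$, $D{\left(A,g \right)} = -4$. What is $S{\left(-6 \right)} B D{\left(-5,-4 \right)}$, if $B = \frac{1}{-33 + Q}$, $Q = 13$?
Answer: $12$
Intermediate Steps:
$S{\left(r \right)} = 2 r \left(1 + r\right)$ ($S{\left(r \right)} = \left(1 + r\right) 2 r = 2 r \left(1 + r\right)$)
$B = - \frac{1}{20}$ ($B = \frac{1}{-33 + 13} = \frac{1}{-20} = - \frac{1}{20} \approx -0.05$)
$S{\left(-6 \right)} B D{\left(-5,-4 \right)} = 2 \left(-6\right) \left(1 - 6\right) \left(- \frac{1}{20}\right) \left(-4\right) = 2 \left(-6\right) \left(-5\right) \left(- \frac{1}{20}\right) \left(-4\right) = 60 \left(- \frac{1}{20}\right) \left(-4\right) = \left(-3\right) \left(-4\right) = 12$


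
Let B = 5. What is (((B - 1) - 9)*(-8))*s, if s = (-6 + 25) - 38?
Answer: -760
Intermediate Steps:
s = -19 (s = 19 - 38 = -19)
(((B - 1) - 9)*(-8))*s = (((5 - 1) - 9)*(-8))*(-19) = ((4 - 9)*(-8))*(-19) = -5*(-8)*(-19) = 40*(-19) = -760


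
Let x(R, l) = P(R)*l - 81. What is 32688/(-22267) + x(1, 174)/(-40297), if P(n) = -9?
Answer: -1280554587/897293299 ≈ -1.4271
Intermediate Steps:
x(R, l) = -81 - 9*l (x(R, l) = -9*l - 81 = -81 - 9*l)
32688/(-22267) + x(1, 174)/(-40297) = 32688/(-22267) + (-81 - 9*174)/(-40297) = 32688*(-1/22267) + (-81 - 1566)*(-1/40297) = -32688/22267 - 1647*(-1/40297) = -32688/22267 + 1647/40297 = -1280554587/897293299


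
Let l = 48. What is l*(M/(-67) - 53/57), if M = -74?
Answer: 10672/1273 ≈ 8.3833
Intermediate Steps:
l*(M/(-67) - 53/57) = 48*(-74/(-67) - 53/57) = 48*(-74*(-1/67) - 53*1/57) = 48*(74/67 - 53/57) = 48*(667/3819) = 10672/1273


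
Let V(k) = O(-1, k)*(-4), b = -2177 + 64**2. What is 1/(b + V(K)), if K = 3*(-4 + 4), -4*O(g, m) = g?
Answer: 1/1918 ≈ 0.00052138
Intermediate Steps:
O(g, m) = -g/4
K = 0 (K = 3*0 = 0)
b = 1919 (b = -2177 + 4096 = 1919)
V(k) = -1 (V(k) = -1/4*(-1)*(-4) = (1/4)*(-4) = -1)
1/(b + V(K)) = 1/(1919 - 1) = 1/1918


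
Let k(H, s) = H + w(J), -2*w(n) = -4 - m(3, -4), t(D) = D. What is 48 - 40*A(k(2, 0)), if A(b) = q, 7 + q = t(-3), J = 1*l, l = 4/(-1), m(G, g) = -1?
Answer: 448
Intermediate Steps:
l = -4 (l = 4*(-1) = -4)
J = -4 (J = 1*(-4) = -4)
w(n) = 3/2 (w(n) = -(-4 - 1*(-1))/2 = -(-4 + 1)/2 = -½*(-3) = 3/2)
q = -10 (q = -7 - 3 = -10)
k(H, s) = 3/2 + H (k(H, s) = H + 3/2 = 3/2 + H)
A(b) = -10
48 - 40*A(k(2, 0)) = 48 - 40*(-10) = 48 + 400 = 448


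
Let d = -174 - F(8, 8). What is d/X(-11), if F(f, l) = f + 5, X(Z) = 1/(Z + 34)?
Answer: -4301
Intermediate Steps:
X(Z) = 1/(34 + Z)
F(f, l) = 5 + f
d = -187 (d = -174 - (5 + 8) = -174 - 1*13 = -174 - 13 = -187)
d/X(-11) = -187/(1/(34 - 11)) = -187/(1/23) = -187/1/23 = -187*23 = -4301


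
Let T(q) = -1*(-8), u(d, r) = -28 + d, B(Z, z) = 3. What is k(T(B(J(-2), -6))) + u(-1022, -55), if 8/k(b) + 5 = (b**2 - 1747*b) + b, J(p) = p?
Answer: -14604458/13909 ≈ -1050.0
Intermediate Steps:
T(q) = 8
k(b) = 8/(-5 + b**2 - 1746*b) (k(b) = 8/(-5 + ((b**2 - 1747*b) + b)) = 8/(-5 + (b**2 - 1746*b)) = 8/(-5 + b**2 - 1746*b))
k(T(B(J(-2), -6))) + u(-1022, -55) = 8/(-5 + 8**2 - 1746*8) + (-28 - 1022) = 8/(-5 + 64 - 13968) - 1050 = 8/(-13909) - 1050 = 8*(-1/13909) - 1050 = -8/13909 - 1050 = -14604458/13909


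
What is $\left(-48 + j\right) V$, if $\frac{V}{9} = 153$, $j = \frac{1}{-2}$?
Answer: $- \frac{133569}{2} \approx -66785.0$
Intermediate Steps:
$j = - \frac{1}{2} \approx -0.5$
$V = 1377$ ($V = 9 \cdot 153 = 1377$)
$\left(-48 + j\right) V = \left(-48 - \frac{1}{2}\right) 1377 = \left(- \frac{97}{2}\right) 1377 = - \frac{133569}{2}$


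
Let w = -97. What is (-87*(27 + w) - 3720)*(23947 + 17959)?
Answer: 99317220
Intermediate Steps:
(-87*(27 + w) - 3720)*(23947 + 17959) = (-87*(27 - 97) - 3720)*(23947 + 17959) = (-87*(-70) - 3720)*41906 = (6090 - 3720)*41906 = 2370*41906 = 99317220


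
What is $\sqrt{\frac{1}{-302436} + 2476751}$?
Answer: $\frac{\sqrt{6292841848319435}}{50406} \approx 1573.8$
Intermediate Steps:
$\sqrt{\frac{1}{-302436} + 2476751} = \sqrt{- \frac{1}{302436} + 2476751} = \sqrt{\frac{749058665435}{302436}} = \frac{\sqrt{6292841848319435}}{50406}$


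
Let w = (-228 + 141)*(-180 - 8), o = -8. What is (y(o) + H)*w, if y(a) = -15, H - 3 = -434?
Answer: -7294776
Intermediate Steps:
H = -431 (H = 3 - 434 = -431)
w = 16356 (w = -87*(-188) = 16356)
(y(o) + H)*w = (-15 - 431)*16356 = -446*16356 = -7294776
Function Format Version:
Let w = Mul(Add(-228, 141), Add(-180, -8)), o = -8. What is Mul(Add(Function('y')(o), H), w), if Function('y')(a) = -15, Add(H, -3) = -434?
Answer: -7294776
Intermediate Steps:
H = -431 (H = Add(3, -434) = -431)
w = 16356 (w = Mul(-87, -188) = 16356)
Mul(Add(Function('y')(o), H), w) = Mul(Add(-15, -431), 16356) = Mul(-446, 16356) = -7294776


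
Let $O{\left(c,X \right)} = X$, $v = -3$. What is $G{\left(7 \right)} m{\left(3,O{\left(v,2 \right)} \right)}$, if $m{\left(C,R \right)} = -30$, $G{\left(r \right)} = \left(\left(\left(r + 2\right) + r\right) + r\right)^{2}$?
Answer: $-15870$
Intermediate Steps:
$G{\left(r \right)} = \left(2 + 3 r\right)^{2}$ ($G{\left(r \right)} = \left(\left(\left(2 + r\right) + r\right) + r\right)^{2} = \left(\left(2 + 2 r\right) + r\right)^{2} = \left(2 + 3 r\right)^{2}$)
$G{\left(7 \right)} m{\left(3,O{\left(v,2 \right)} \right)} = \left(2 + 3 \cdot 7\right)^{2} \left(-30\right) = \left(2 + 21\right)^{2} \left(-30\right) = 23^{2} \left(-30\right) = 529 \left(-30\right) = -15870$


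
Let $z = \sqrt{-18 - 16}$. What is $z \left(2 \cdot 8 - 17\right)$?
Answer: $- i \sqrt{34} \approx - 5.8309 i$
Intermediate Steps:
$z = i \sqrt{34}$ ($z = \sqrt{-34} = i \sqrt{34} \approx 5.8309 i$)
$z \left(2 \cdot 8 - 17\right) = i \sqrt{34} \left(2 \cdot 8 - 17\right) = i \sqrt{34} \left(16 - 17\right) = i \sqrt{34} \left(-1\right) = - i \sqrt{34}$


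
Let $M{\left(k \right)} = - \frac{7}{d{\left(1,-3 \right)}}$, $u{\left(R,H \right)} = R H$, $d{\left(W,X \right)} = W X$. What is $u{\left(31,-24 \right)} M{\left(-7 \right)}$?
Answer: $-1736$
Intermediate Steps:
$u{\left(R,H \right)} = H R$
$M{\left(k \right)} = \frac{7}{3}$ ($M{\left(k \right)} = - \frac{7}{1 \left(-3\right)} = - \frac{7}{-3} = \left(-7\right) \left(- \frac{1}{3}\right) = \frac{7}{3}$)
$u{\left(31,-24 \right)} M{\left(-7 \right)} = \left(-24\right) 31 \cdot \frac{7}{3} = \left(-744\right) \frac{7}{3} = -1736$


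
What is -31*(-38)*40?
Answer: 47120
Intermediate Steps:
-31*(-38)*40 = 1178*40 = 47120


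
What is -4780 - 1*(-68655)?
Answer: 63875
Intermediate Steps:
-4780 - 1*(-68655) = -4780*1 + 68655 = -4780 + 68655 = 63875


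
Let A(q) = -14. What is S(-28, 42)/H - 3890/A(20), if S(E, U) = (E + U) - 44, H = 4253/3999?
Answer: 7432295/29771 ≈ 249.65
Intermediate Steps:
H = 4253/3999 (H = 4253*(1/3999) = 4253/3999 ≈ 1.0635)
S(E, U) = -44 + E + U
S(-28, 42)/H - 3890/A(20) = (-44 - 28 + 42)/(4253/3999) - 3890/(-14) = -30*3999/4253 - 3890*(-1/14) = -119970/4253 + 1945/7 = 7432295/29771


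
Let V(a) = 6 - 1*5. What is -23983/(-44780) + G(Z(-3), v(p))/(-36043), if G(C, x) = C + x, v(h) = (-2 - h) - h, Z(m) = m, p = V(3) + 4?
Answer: 865090969/1614005540 ≈ 0.53599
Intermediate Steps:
V(a) = 1 (V(a) = 6 - 5 = 1)
p = 5 (p = 1 + 4 = 5)
v(h) = -2 - 2*h
-23983/(-44780) + G(Z(-3), v(p))/(-36043) = -23983/(-44780) + (-3 + (-2 - 2*5))/(-36043) = -23983*(-1/44780) + (-3 + (-2 - 10))*(-1/36043) = 23983/44780 + (-3 - 12)*(-1/36043) = 23983/44780 - 15*(-1/36043) = 23983/44780 + 15/36043 = 865090969/1614005540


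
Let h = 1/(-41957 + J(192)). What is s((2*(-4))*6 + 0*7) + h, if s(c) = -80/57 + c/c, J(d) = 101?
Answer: -320915/795264 ≈ -0.40353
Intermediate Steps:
s(c) = -23/57 (s(c) = -80*1/57 + 1 = -80/57 + 1 = -23/57)
h = -1/41856 (h = 1/(-41957 + 101) = 1/(-41856) = -1/41856 ≈ -2.3891e-5)
s((2*(-4))*6 + 0*7) + h = -23/57 - 1/41856 = -320915/795264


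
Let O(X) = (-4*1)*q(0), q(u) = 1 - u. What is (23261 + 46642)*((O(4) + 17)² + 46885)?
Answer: 3289215762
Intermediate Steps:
O(X) = -4 (O(X) = (-4*1)*(1 - 1*0) = -4*(1 + 0) = -4*1 = -4)
(23261 + 46642)*((O(4) + 17)² + 46885) = (23261 + 46642)*((-4 + 17)² + 46885) = 69903*(13² + 46885) = 69903*(169 + 46885) = 69903*47054 = 3289215762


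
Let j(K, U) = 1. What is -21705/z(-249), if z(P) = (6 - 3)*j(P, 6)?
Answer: -7235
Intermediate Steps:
z(P) = 3 (z(P) = (6 - 3)*1 = 3*1 = 3)
-21705/z(-249) = -21705/3 = -21705*⅓ = -7235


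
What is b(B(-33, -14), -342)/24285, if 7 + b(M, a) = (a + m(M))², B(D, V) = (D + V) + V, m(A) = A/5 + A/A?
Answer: 1039527/202375 ≈ 5.1366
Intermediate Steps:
m(A) = 1 + A/5 (m(A) = A*(⅕) + 1 = A/5 + 1 = 1 + A/5)
B(D, V) = D + 2*V
b(M, a) = -7 + (1 + a + M/5)² (b(M, a) = -7 + (a + (1 + M/5))² = -7 + (1 + a + M/5)²)
b(B(-33, -14), -342)/24285 = (-7 + (5 + (-33 + 2*(-14)) + 5*(-342))²/25)/24285 = (-7 + (5 + (-33 - 28) - 1710)²/25)*(1/24285) = (-7 + (5 - 61 - 1710)²/25)*(1/24285) = (-7 + (1/25)*(-1766)²)*(1/24285) = (-7 + (1/25)*3118756)*(1/24285) = (-7 + 3118756/25)*(1/24285) = (3118581/25)*(1/24285) = 1039527/202375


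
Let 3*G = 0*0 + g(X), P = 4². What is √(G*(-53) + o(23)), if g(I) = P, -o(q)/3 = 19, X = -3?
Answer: I*√3057/3 ≈ 18.43*I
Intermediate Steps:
o(q) = -57 (o(q) = -3*19 = -57)
P = 16
g(I) = 16
G = 16/3 (G = (0*0 + 16)/3 = (0 + 16)/3 = (⅓)*16 = 16/3 ≈ 5.3333)
√(G*(-53) + o(23)) = √((16/3)*(-53) - 57) = √(-848/3 - 57) = √(-1019/3) = I*√3057/3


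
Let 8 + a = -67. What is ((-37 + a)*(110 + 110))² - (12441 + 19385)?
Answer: 607097774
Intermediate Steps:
a = -75 (a = -8 - 67 = -75)
((-37 + a)*(110 + 110))² - (12441 + 19385) = ((-37 - 75)*(110 + 110))² - (12441 + 19385) = (-112*220)² - 1*31826 = (-24640)² - 31826 = 607129600 - 31826 = 607097774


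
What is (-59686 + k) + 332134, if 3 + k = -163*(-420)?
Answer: 340905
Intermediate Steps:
k = 68457 (k = -3 - 163*(-420) = -3 + 68460 = 68457)
(-59686 + k) + 332134 = (-59686 + 68457) + 332134 = 8771 + 332134 = 340905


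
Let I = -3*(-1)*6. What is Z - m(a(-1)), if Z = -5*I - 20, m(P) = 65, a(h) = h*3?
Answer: -175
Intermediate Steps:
a(h) = 3*h
I = 18 (I = 3*6 = 18)
Z = -110 (Z = -5*18 - 20 = -90 - 20 = -110)
Z - m(a(-1)) = -110 - 1*65 = -110 - 65 = -175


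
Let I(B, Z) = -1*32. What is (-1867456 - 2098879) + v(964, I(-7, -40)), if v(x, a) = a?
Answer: -3966367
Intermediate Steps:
I(B, Z) = -32
(-1867456 - 2098879) + v(964, I(-7, -40)) = (-1867456 - 2098879) - 32 = -3966335 - 32 = -3966367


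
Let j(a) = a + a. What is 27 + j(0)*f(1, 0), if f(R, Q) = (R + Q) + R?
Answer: 27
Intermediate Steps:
j(a) = 2*a
f(R, Q) = Q + 2*R (f(R, Q) = (Q + R) + R = Q + 2*R)
27 + j(0)*f(1, 0) = 27 + (2*0)*(0 + 2*1) = 27 + 0*(0 + 2) = 27 + 0*2 = 27 + 0 = 27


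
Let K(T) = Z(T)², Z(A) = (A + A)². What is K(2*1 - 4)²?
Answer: 65536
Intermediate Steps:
Z(A) = 4*A² (Z(A) = (2*A)² = 4*A²)
K(T) = 16*T⁴ (K(T) = (4*T²)² = 16*T⁴)
K(2*1 - 4)² = (16*(2*1 - 4)⁴)² = (16*(2 - 4)⁴)² = (16*(-2)⁴)² = (16*16)² = 256² = 65536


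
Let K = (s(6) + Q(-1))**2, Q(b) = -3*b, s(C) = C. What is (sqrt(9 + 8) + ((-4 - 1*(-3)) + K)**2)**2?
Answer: (6400 + sqrt(17))**2 ≈ 4.1013e+7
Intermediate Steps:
K = 81 (K = (6 - 3*(-1))**2 = (6 + 3)**2 = 9**2 = 81)
(sqrt(9 + 8) + ((-4 - 1*(-3)) + K)**2)**2 = (sqrt(9 + 8) + ((-4 - 1*(-3)) + 81)**2)**2 = (sqrt(17) + ((-4 + 3) + 81)**2)**2 = (sqrt(17) + (-1 + 81)**2)**2 = (sqrt(17) + 80**2)**2 = (sqrt(17) + 6400)**2 = (6400 + sqrt(17))**2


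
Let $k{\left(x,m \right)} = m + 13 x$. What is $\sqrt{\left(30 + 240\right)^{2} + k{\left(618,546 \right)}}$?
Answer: $2 \sqrt{20370} \approx 285.45$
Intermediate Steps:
$\sqrt{\left(30 + 240\right)^{2} + k{\left(618,546 \right)}} = \sqrt{\left(30 + 240\right)^{2} + \left(546 + 13 \cdot 618\right)} = \sqrt{270^{2} + \left(546 + 8034\right)} = \sqrt{72900 + 8580} = \sqrt{81480} = 2 \sqrt{20370}$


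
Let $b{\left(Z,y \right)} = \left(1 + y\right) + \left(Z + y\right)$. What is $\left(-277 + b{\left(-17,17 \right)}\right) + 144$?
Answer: $-115$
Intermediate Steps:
$b{\left(Z,y \right)} = 1 + Z + 2 y$
$\left(-277 + b{\left(-17,17 \right)}\right) + 144 = \left(-277 + \left(1 - 17 + 2 \cdot 17\right)\right) + 144 = \left(-277 + \left(1 - 17 + 34\right)\right) + 144 = \left(-277 + 18\right) + 144 = -259 + 144 = -115$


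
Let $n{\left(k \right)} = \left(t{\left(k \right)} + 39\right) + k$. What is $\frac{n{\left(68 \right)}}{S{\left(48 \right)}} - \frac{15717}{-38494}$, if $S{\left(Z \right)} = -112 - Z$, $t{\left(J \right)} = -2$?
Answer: $- \frac{152715}{615904} \approx -0.24795$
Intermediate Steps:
$n{\left(k \right)} = 37 + k$ ($n{\left(k \right)} = \left(-2 + 39\right) + k = 37 + k$)
$\frac{n{\left(68 \right)}}{S{\left(48 \right)}} - \frac{15717}{-38494} = \frac{37 + 68}{-112 - 48} - \frac{15717}{-38494} = \frac{105}{-112 - 48} - - \frac{15717}{38494} = \frac{105}{-160} + \frac{15717}{38494} = 105 \left(- \frac{1}{160}\right) + \frac{15717}{38494} = - \frac{21}{32} + \frac{15717}{38494} = - \frac{152715}{615904}$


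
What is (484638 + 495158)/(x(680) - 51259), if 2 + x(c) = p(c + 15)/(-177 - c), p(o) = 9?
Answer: -419842586/21965343 ≈ -19.114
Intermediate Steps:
x(c) = -2 + 9/(-177 - c)
(484638 + 495158)/(x(680) - 51259) = (484638 + 495158)/((-363 - 2*680)/(177 + 680) - 51259) = 979796/((-363 - 1360)/857 - 51259) = 979796/((1/857)*(-1723) - 51259) = 979796/(-1723/857 - 51259) = 979796/(-43930686/857) = 979796*(-857/43930686) = -419842586/21965343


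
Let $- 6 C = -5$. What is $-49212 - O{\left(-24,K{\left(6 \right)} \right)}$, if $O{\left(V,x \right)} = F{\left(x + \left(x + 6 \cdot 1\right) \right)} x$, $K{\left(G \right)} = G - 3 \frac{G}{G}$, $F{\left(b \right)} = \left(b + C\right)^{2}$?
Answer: $- \frac{596473}{12} \approx -49706.0$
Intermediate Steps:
$C = \frac{5}{6}$ ($C = \left(- \frac{1}{6}\right) \left(-5\right) = \frac{5}{6} \approx 0.83333$)
$F{\left(b \right)} = \left(\frac{5}{6} + b\right)^{2}$ ($F{\left(b \right)} = \left(b + \frac{5}{6}\right)^{2} = \left(\frac{5}{6} + b\right)^{2}$)
$K{\left(G \right)} = -3 + G$ ($K{\left(G \right)} = G - 3 = -3 + G$)
$O{\left(V,x \right)} = \frac{x \left(41 + 12 x\right)^{2}}{36}$ ($O{\left(V,x \right)} = \frac{\left(5 + 6 \left(x + \left(x + 6 \cdot 1\right)\right)\right)^{2}}{36} x = \frac{\left(5 + 6 \left(x + \left(x + 6\right)\right)\right)^{2}}{36} x = \frac{\left(5 + 6 \left(x + \left(6 + x\right)\right)\right)^{2}}{36} x = \frac{\left(5 + 6 \left(6 + 2 x\right)\right)^{2}}{36} x = \frac{\left(5 + \left(36 + 12 x\right)\right)^{2}}{36} x = \frac{\left(41 + 12 x\right)^{2}}{36} x = \frac{x \left(41 + 12 x\right)^{2}}{36}$)
$-49212 - O{\left(-24,K{\left(6 \right)} \right)} = -49212 - \frac{\left(-3 + 6\right) \left(41 + 12 \left(-3 + 6\right)\right)^{2}}{36} = -49212 - \frac{1}{36} \cdot 3 \left(41 + 12 \cdot 3\right)^{2} = -49212 - \frac{1}{36} \cdot 3 \left(41 + 36\right)^{2} = -49212 - \frac{1}{36} \cdot 3 \cdot 77^{2} = -49212 - \frac{1}{36} \cdot 3 \cdot 5929 = -49212 - \frac{5929}{12} = - \frac{596473}{12}$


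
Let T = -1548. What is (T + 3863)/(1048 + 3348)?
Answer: 2315/4396 ≈ 0.52662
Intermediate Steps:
(T + 3863)/(1048 + 3348) = (-1548 + 3863)/(1048 + 3348) = 2315/4396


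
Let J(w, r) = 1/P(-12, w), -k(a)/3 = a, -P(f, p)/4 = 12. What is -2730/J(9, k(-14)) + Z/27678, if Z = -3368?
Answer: 1813460876/13839 ≈ 1.3104e+5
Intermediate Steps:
P(f, p) = -48 (P(f, p) = -4*12 = -48)
k(a) = -3*a
J(w, r) = -1/48 (J(w, r) = 1/(-48) = -1/48)
-2730/J(9, k(-14)) + Z/27678 = -2730/(-1/48) - 3368/27678 = -2730*(-48) - 3368*1/27678 = 131040 - 1684/13839 = 1813460876/13839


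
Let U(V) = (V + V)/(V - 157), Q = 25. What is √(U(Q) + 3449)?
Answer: √15022194/66 ≈ 58.725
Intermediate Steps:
U(V) = 2*V/(-157 + V) (U(V) = (2*V)/(-157 + V) = 2*V/(-157 + V))
√(U(Q) + 3449) = √(2*25/(-157 + 25) + 3449) = √(2*25/(-132) + 3449) = √(2*25*(-1/132) + 3449) = √(-25/66 + 3449) = √(227609/66) = √15022194/66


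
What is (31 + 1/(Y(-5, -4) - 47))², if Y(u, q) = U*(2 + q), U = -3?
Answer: 1612900/1681 ≈ 959.49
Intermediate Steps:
Y(u, q) = -6 - 3*q (Y(u, q) = -3*(2 + q) = -6 - 3*q)
(31 + 1/(Y(-5, -4) - 47))² = (31 + 1/((-6 - 3*(-4)) - 47))² = (31 + 1/((-6 + 12) - 47))² = (31 + 1/(6 - 47))² = (31 + 1/(-41))² = (31 - 1/41)² = (1270/41)² = 1612900/1681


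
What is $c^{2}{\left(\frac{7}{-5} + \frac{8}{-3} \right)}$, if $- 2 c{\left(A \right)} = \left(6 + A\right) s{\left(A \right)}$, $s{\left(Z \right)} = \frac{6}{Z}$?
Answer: $\frac{7569}{3721} \approx 2.0341$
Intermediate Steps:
$c{\left(A \right)} = - \frac{3 \left(6 + A\right)}{A}$ ($c{\left(A \right)} = - \frac{\left(6 + A\right) \frac{6}{A}}{2} = - \frac{6 \frac{1}{A} \left(6 + A\right)}{2} = - \frac{3 \left(6 + A\right)}{A}$)
$c^{2}{\left(\frac{7}{-5} + \frac{8}{-3} \right)} = \left(-3 - \frac{18}{\frac{7}{-5} + \frac{8}{-3}}\right)^{2} = \left(-3 - \frac{18}{7 \left(- \frac{1}{5}\right) + 8 \left(- \frac{1}{3}\right)}\right)^{2} = \left(-3 - \frac{18}{- \frac{7}{5} - \frac{8}{3}}\right)^{2} = \left(-3 - \frac{18}{- \frac{61}{15}}\right)^{2} = \left(-3 - - \frac{270}{61}\right)^{2} = \left(-3 + \frac{270}{61}\right)^{2} = \left(\frac{87}{61}\right)^{2} = \frac{7569}{3721}$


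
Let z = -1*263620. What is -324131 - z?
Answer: -60511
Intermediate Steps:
z = -263620
-324131 - z = -324131 - 1*(-263620) = -324131 + 263620 = -60511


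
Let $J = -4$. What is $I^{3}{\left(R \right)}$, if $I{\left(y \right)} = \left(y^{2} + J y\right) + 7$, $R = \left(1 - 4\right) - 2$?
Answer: $140608$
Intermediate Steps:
$R = -5$ ($R = -3 - 2 = -5$)
$I{\left(y \right)} = 7 + y^{2} - 4 y$ ($I{\left(y \right)} = \left(y^{2} - 4 y\right) + 7 = 7 + y^{2} - 4 y$)
$I^{3}{\left(R \right)} = \left(7 + \left(-5\right)^{2} - -20\right)^{3} = \left(7 + 25 + 20\right)^{3} = 52^{3} = 140608$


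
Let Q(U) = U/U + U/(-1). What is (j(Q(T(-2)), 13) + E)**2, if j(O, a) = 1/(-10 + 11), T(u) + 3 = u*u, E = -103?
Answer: 10404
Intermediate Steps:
T(u) = -3 + u**2 (T(u) = -3 + u*u = -3 + u**2)
Q(U) = 1 - U (Q(U) = 1 + U*(-1) = 1 - U)
j(O, a) = 1 (j(O, a) = 1/1 = 1)
(j(Q(T(-2)), 13) + E)**2 = (1 - 103)**2 = (-102)**2 = 10404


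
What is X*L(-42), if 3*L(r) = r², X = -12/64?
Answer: -441/4 ≈ -110.25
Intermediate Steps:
X = -3/16 (X = -12*1/64 = -3/16 ≈ -0.18750)
L(r) = r²/3
X*L(-42) = -(-42)²/16 = -1764/16 = -3/16*588 = -441/4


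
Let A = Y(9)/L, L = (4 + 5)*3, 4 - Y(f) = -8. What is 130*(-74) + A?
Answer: -86576/9 ≈ -9619.6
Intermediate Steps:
Y(f) = 12 (Y(f) = 4 - 1*(-8) = 4 + 8 = 12)
L = 27 (L = 9*3 = 27)
A = 4/9 (A = 12/27 = 12*(1/27) = 4/9 ≈ 0.44444)
130*(-74) + A = 130*(-74) + 4/9 = -9620 + 4/9 = -86576/9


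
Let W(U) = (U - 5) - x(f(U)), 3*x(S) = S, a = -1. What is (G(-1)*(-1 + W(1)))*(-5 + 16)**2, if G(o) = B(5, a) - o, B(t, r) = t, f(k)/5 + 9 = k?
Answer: 6050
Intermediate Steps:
f(k) = -45 + 5*k
x(S) = S/3
G(o) = 5 - o
W(U) = 10 - 2*U/3 (W(U) = (U - 5) - (-45 + 5*U)/3 = (-5 + U) - (-15 + 5*U/3) = (-5 + U) + (15 - 5*U/3) = 10 - 2*U/3)
(G(-1)*(-1 + W(1)))*(-5 + 16)**2 = ((5 - 1*(-1))*(-1 + (10 - 2/3*1)))*(-5 + 16)**2 = ((5 + 1)*(-1 + (10 - 2/3)))*11**2 = (6*(-1 + 28/3))*121 = (6*(25/3))*121 = 50*121 = 6050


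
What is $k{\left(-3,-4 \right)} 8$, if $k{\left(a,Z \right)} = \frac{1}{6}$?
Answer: $\frac{4}{3} \approx 1.3333$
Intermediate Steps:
$k{\left(a,Z \right)} = \frac{1}{6}$
$k{\left(-3,-4 \right)} 8 = \frac{1}{6} \cdot 8 = \frac{4}{3}$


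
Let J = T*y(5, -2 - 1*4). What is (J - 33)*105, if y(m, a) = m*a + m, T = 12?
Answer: -34965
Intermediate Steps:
y(m, a) = m + a*m (y(m, a) = a*m + m = m + a*m)
J = -300 (J = 12*(5*(1 + (-2 - 1*4))) = 12*(5*(1 + (-2 - 4))) = 12*(5*(1 - 6)) = 12*(5*(-5)) = 12*(-25) = -300)
(J - 33)*105 = (-300 - 33)*105 = -333*105 = -34965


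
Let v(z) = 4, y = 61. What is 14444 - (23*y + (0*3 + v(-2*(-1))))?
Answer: 13037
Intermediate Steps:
14444 - (23*y + (0*3 + v(-2*(-1)))) = 14444 - (23*61 + (0*3 + 4)) = 14444 - (1403 + (0 + 4)) = 14444 - (1403 + 4) = 14444 - 1*1407 = 14444 - 1407 = 13037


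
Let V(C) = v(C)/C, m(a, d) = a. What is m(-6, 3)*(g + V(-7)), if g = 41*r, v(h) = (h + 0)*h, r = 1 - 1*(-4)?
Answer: -1188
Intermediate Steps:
r = 5 (r = 1 + 4 = 5)
v(h) = h² (v(h) = h*h = h²)
V(C) = C (V(C) = C²/C = C)
g = 205 (g = 41*5 = 205)
m(-6, 3)*(g + V(-7)) = -6*(205 - 7) = -6*198 = -1188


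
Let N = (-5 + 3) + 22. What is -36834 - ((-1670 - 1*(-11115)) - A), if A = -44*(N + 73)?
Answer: -50371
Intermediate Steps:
N = 20 (N = -2 + 22 = 20)
A = -4092 (A = -44*(20 + 73) = -44*93 = -4092)
-36834 - ((-1670 - 1*(-11115)) - A) = -36834 - ((-1670 - 1*(-11115)) - 1*(-4092)) = -36834 - ((-1670 + 11115) + 4092) = -36834 - (9445 + 4092) = -36834 - 1*13537 = -36834 - 13537 = -50371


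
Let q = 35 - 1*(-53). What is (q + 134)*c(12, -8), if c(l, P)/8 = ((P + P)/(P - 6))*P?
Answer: -113664/7 ≈ -16238.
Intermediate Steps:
q = 88 (q = 35 + 53 = 88)
c(l, P) = 16*P²/(-6 + P) (c(l, P) = 8*(((P + P)/(P - 6))*P) = 8*(((2*P)/(-6 + P))*P) = 8*((2*P/(-6 + P))*P) = 8*(2*P²/(-6 + P)) = 16*P²/(-6 + P))
(q + 134)*c(12, -8) = (88 + 134)*(16*(-8)²/(-6 - 8)) = 222*(16*64/(-14)) = 222*(16*64*(-1/14)) = 222*(-512/7) = -113664/7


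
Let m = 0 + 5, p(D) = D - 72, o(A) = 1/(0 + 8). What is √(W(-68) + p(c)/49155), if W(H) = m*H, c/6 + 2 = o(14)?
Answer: I*√365118604735/32770 ≈ 18.439*I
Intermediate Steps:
o(A) = ⅛ (o(A) = 1/8 = ⅛)
c = -45/4 (c = -12 + 6*(⅛) = -12 + ¾ = -45/4 ≈ -11.250)
p(D) = -72 + D
m = 5
W(H) = 5*H
√(W(-68) + p(c)/49155) = √(5*(-68) + (-72 - 45/4)/49155) = √(-340 - 333/4*1/49155) = √(-340 - 111/65540) = √(-22283711/65540) = I*√365118604735/32770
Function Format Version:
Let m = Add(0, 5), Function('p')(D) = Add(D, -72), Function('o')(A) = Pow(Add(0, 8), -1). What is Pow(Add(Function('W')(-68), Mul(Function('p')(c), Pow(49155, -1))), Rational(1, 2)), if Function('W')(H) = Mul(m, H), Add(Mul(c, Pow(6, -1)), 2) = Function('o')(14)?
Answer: Mul(Rational(1, 32770), I, Pow(365118604735, Rational(1, 2))) ≈ Mul(18.439, I)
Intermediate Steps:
Function('o')(A) = Rational(1, 8) (Function('o')(A) = Pow(8, -1) = Rational(1, 8))
c = Rational(-45, 4) (c = Add(-12, Mul(6, Rational(1, 8))) = Add(-12, Rational(3, 4)) = Rational(-45, 4) ≈ -11.250)
Function('p')(D) = Add(-72, D)
m = 5
Function('W')(H) = Mul(5, H)
Pow(Add(Function('W')(-68), Mul(Function('p')(c), Pow(49155, -1))), Rational(1, 2)) = Pow(Add(Mul(5, -68), Mul(Add(-72, Rational(-45, 4)), Pow(49155, -1))), Rational(1, 2)) = Pow(Add(-340, Mul(Rational(-333, 4), Rational(1, 49155))), Rational(1, 2)) = Pow(Add(-340, Rational(-111, 65540)), Rational(1, 2)) = Pow(Rational(-22283711, 65540), Rational(1, 2)) = Mul(Rational(1, 32770), I, Pow(365118604735, Rational(1, 2)))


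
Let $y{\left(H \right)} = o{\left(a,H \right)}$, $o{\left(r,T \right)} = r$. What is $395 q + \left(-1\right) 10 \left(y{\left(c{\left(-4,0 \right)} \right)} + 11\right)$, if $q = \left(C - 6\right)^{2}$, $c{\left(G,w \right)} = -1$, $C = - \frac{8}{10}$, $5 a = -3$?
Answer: $\frac{90804}{5} \approx 18161.0$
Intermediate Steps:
$a = - \frac{3}{5}$ ($a = \frac{1}{5} \left(-3\right) = - \frac{3}{5} \approx -0.6$)
$C = - \frac{4}{5}$ ($C = \left(-8\right) \frac{1}{10} = - \frac{4}{5} \approx -0.8$)
$y{\left(H \right)} = - \frac{3}{5}$
$q = \frac{1156}{25}$ ($q = \left(- \frac{4}{5} - 6\right)^{2} = \left(- \frac{34}{5}\right)^{2} = \frac{1156}{25} \approx 46.24$)
$395 q + \left(-1\right) 10 \left(y{\left(c{\left(-4,0 \right)} \right)} + 11\right) = 395 \cdot \frac{1156}{25} + \left(-1\right) 10 \left(- \frac{3}{5} + 11\right) = \frac{91324}{5} - 104 = \frac{90804}{5}$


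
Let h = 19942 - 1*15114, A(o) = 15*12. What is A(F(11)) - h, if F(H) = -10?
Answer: -4648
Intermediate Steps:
A(o) = 180
h = 4828 (h = 19942 - 15114 = 4828)
A(F(11)) - h = 180 - 1*4828 = 180 - 4828 = -4648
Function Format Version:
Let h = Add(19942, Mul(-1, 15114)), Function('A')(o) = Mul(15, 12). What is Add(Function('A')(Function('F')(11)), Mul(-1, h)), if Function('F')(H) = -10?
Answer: -4648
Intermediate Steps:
Function('A')(o) = 180
h = 4828 (h = Add(19942, -15114) = 4828)
Add(Function('A')(Function('F')(11)), Mul(-1, h)) = Add(180, Mul(-1, 4828)) = Add(180, -4828) = -4648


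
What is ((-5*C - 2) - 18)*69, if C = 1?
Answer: -1725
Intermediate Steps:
((-5*C - 2) - 18)*69 = ((-5*1 - 2) - 18)*69 = ((-5 - 2) - 18)*69 = (-7 - 18)*69 = -25*69 = -1725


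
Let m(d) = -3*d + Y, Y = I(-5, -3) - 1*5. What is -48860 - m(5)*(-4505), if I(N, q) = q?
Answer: -152475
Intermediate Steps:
Y = -8 (Y = -3 - 1*5 = -3 - 5 = -8)
m(d) = -8 - 3*d (m(d) = -3*d - 8 = -8 - 3*d)
-48860 - m(5)*(-4505) = -48860 - (-8 - 3*5)*(-4505) = -48860 - (-8 - 15)*(-4505) = -48860 - (-23)*(-4505) = -48860 - 1*103615 = -48860 - 103615 = -152475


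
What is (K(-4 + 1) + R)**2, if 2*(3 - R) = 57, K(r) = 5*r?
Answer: 6561/4 ≈ 1640.3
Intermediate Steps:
R = -51/2 (R = 3 - 1/2*57 = 3 - 57/2 = -51/2 ≈ -25.500)
(K(-4 + 1) + R)**2 = (5*(-4 + 1) - 51/2)**2 = (5*(-3) - 51/2)**2 = (-15 - 51/2)**2 = (-81/2)**2 = 6561/4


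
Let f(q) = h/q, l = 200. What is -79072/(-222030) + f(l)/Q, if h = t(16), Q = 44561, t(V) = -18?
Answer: 35235074093/98938788300 ≈ 0.35613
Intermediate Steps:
h = -18
f(q) = -18/q
-79072/(-222030) + f(l)/Q = -79072/(-222030) - 18/200/44561 = -79072*(-1/222030) - 18*1/200*(1/44561) = 39536/111015 - 9/100*1/44561 = 39536/111015 - 9/4456100 = 35235074093/98938788300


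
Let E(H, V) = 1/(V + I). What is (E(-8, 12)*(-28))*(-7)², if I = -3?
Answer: -1372/9 ≈ -152.44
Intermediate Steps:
E(H, V) = 1/(-3 + V) (E(H, V) = 1/(V - 3) = 1/(-3 + V))
(E(-8, 12)*(-28))*(-7)² = (-28/(-3 + 12))*(-7)² = (-28/9)*49 = ((⅑)*(-28))*49 = -28/9*49 = -1372/9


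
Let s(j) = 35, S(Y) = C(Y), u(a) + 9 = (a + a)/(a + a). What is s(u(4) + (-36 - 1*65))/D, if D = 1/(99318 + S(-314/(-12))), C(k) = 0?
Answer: 3476130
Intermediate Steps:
u(a) = -8 (u(a) = -9 + (a + a)/(a + a) = -9 + (2*a)/((2*a)) = -9 + (2*a)*(1/(2*a)) = -9 + 1 = -8)
S(Y) = 0
D = 1/99318 (D = 1/(99318 + 0) = 1/99318 ≈ 1.0069e-5)
s(u(4) + (-36 - 1*65))/D = 35/(1/99318) = 35*99318 = 3476130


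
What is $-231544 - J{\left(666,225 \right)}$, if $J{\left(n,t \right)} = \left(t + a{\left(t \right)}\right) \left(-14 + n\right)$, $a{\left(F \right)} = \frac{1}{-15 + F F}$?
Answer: $- \frac{9571464746}{25305} \approx -3.7824 \cdot 10^{5}$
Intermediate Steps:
$a{\left(F \right)} = \frac{1}{-15 + F^{2}}$
$J{\left(n,t \right)} = \left(-14 + n\right) \left(t + \frac{1}{-15 + t^{2}}\right)$ ($J{\left(n,t \right)} = \left(t + \frac{1}{-15 + t^{2}}\right) \left(-14 + n\right) = \left(-14 + n\right) \left(t + \frac{1}{-15 + t^{2}}\right)$)
$-231544 - J{\left(666,225 \right)} = -231544 - \frac{-14 + 666 + 225 \left(-15 + 225^{2}\right) \left(-14 + 666\right)}{-15 + 225^{2}} = -231544 - \frac{-14 + 666 + 225 \left(-15 + 50625\right) 652}{-15 + 50625} = -231544 - \frac{-14 + 666 + 225 \cdot 50610 \cdot 652}{50610} = -231544 - \frac{-14 + 666 + 7424487000}{50610} = -231544 - \frac{1}{50610} \cdot 7424487652 = -231544 - \frac{3712243826}{25305} = - \frac{9571464746}{25305}$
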